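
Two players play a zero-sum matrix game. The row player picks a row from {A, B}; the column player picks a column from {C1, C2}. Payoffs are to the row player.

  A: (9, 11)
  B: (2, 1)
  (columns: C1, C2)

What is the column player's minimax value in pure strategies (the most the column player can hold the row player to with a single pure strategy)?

Column maxima: C1 → 9, C2 → 11.
The smallest of these is 9.

9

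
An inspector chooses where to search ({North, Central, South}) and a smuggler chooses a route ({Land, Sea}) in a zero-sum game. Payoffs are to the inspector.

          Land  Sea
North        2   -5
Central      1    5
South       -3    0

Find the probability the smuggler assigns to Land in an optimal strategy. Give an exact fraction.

10/11

Row minima: North → -5, Central → 1, South → -3; maximin = 1.
Column maxima: Land → 2, Sea → 5; minimax = 2.
1 ≠ 2, so there is no saddle point; optimal play is mixed.
South is strictly dominated by Central, so the inspector never plays it.
On the remaining 2×2 (North, Central vs Land, Sea):
Let the inspector play North with probability p. Expected payoff against Land: 2p + 1(1−p) = p + 1; against Sea: (-5)p + 5(1−p) = −10p + 5.
Setting these equal: p + 1 = −10p + 5 ⇒ 11p = 4 ⇒ p = 4/11, and the value is (1)·(4/11) + 1 = 15/11.
For the smuggler: with q = P(Land), equating North's and Central's payoffs gives 7q − 5 = −4q + 5 ⇒ q = 10/11.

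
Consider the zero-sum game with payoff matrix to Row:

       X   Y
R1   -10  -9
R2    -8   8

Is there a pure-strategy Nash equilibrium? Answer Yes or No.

Row minima: R1 → -10, R2 → -8; maximin = -8.
Column maxima: X → -8, Y → 8; minimax = -8.
maximin = minimax = -8, so a saddle point exists.

Yes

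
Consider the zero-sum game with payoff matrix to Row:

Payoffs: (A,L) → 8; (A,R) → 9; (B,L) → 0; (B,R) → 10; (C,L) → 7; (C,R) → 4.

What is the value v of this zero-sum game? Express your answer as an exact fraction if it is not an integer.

8

Row minima: A → 8, B → 0, C → 4; maximin = 8.
Column maxima: L → 8, R → 10; minimax = 8.
Since maximin = minimax = 8, there is a saddle point and the value is 8.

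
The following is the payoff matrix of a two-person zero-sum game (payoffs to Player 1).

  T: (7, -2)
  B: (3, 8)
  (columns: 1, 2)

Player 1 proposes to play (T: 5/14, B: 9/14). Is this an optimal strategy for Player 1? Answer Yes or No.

Yes

Against 1 this mix gives (5/14)·7 + (9/14)·3 = 31/7.
Against 2 this mix gives (5/14)·(-2) + (9/14)·8 = 31/7.
All of Player 2's active replies (1, 2) yield 31/7, and no column does worse for Player 1. The mix makes Player 2 indifferent and guarantees 31/7, so it is optimal.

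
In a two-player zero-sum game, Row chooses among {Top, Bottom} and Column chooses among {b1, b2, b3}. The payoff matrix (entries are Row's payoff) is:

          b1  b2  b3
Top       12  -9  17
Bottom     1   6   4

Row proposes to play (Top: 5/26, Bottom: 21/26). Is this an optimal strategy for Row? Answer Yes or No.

Yes

Against b1 this mix gives (5/26)·12 + (21/26)·1 = 81/26.
Against b2 this mix gives (5/26)·(-9) + (21/26)·6 = 81/26.
Against b3 this mix gives (5/26)·17 + (21/26)·4 = 13/2.
All of Column's active replies (b1, b2) yield 81/26, and no column does worse for Row. The mix makes Column indifferent and guarantees 81/26, so it is optimal.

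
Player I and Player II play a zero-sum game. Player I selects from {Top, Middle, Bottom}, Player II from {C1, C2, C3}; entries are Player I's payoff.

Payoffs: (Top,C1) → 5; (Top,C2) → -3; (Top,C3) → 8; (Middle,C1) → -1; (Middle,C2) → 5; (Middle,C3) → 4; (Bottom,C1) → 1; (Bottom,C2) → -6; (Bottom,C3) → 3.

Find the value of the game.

11/7

Row minima: Top → -3, Middle → -1, Bottom → -6; maximin = -1.
Column maxima: C1 → 5, C2 → 5, C3 → 8; minimax = 5.
-1 ≠ 5, so there is no saddle point; optimal play is mixed.
Bottom is strictly dominated by Top, so Player I never plays it.
C3 is strictly dominated by C1 (it gives Player I strictly more in every row), so Player II never plays it.
On the remaining 2×2 (Top, Middle vs C1, C2):
Let Player I play Top with probability p. Expected payoff against C1: 5p + (-1)(1−p) = 6p − 1; against C2: (-3)p + 5(1−p) = −8p + 5.
Setting these equal: 6p − 1 = −8p + 5 ⇒ 14p = 6 ⇒ p = 3/7, and the value is (6)·(3/7) − 1 = 11/7.
For Player II: with q = P(C1), equating Top's and Middle's payoffs gives 8q − 3 = −6q + 5 ⇒ q = 4/7.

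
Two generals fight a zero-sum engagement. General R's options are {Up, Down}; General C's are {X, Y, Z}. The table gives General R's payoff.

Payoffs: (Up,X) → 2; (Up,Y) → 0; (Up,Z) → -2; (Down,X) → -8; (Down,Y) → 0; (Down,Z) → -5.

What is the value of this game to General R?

-2

Row minima: Up → -2, Down → -8; maximin = -2.
Column maxima: X → 2, Y → 0, Z → -2; minimax = -2.
Since maximin = minimax = -2, there is a saddle point and the value is -2.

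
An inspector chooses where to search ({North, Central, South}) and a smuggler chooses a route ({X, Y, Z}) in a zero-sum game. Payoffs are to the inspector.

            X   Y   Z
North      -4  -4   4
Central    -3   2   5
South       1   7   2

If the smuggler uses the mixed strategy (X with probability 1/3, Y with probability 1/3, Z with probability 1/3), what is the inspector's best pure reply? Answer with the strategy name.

South

Expected payoff of North: (1/3)·(-4) + (1/3)·(-4) + (1/3)·4 = -4/3.
Expected payoff of Central: (1/3)·(-3) + (1/3)·2 + (1/3)·5 = 4/3.
Expected payoff of South: (1/3)·1 + (1/3)·7 + (1/3)·2 = 10/3.
The largest is 10/3, so the inspector's best response is South.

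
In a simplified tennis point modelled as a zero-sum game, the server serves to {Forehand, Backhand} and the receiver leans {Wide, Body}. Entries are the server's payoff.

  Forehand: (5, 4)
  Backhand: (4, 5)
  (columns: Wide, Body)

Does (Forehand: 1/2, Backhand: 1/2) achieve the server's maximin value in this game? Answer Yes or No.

Yes

Against Wide this mix gives (1/2)·5 + (1/2)·4 = 9/2.
Against Body this mix gives (1/2)·4 + (1/2)·5 = 9/2.
All of the receiver's active replies (Wide, Body) yield 9/2, and no column does worse for the server. The mix makes the receiver indifferent and guarantees 9/2, so it is optimal.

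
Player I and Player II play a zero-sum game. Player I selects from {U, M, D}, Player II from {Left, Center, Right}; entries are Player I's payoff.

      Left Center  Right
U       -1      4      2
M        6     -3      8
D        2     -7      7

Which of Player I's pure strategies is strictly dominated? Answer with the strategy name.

M gives a strictly higher payoff than D against every column: 6 > 2, -3 > -7, 8 > 7.
So D is strictly dominated and Player I never plays it.

D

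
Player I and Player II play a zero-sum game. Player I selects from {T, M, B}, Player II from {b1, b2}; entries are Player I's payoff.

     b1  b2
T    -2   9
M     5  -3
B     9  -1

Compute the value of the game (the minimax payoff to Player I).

Row minima: T → -2, M → -3, B → -1; maximin = -1.
Column maxima: b1 → 9, b2 → 9; minimax = 9.
-1 ≠ 9, so there is no saddle point; optimal play is mixed.
M is strictly dominated by B, so Player I never plays it.
On the remaining 2×2 (T, B vs b1, b2):
Let Player I play T with probability p. Expected payoff against b1: (-2)p + 9(1−p) = −11p + 9; against b2: 9p + (-1)(1−p) = 10p − 1.
Setting these equal: −11p + 9 = 10p − 1 ⇒ −21p = -10 ⇒ p = 10/21, and the value is (-11)·(10/21) + 9 = 79/21.
For Player II: with q = P(b1), equating T's and B's payoffs gives −11q + 9 = 10q − 1 ⇒ q = 10/21.

79/21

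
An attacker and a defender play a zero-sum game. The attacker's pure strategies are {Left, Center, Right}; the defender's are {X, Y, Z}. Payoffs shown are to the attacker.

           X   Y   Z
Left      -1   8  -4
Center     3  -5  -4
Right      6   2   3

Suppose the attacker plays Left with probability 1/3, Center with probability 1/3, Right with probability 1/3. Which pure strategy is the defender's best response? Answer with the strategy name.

Z

If the defender plays X, the attacker's expected payoff is (1/3)·(-1) + (1/3)·3 + (1/3)·6 = 8/3.
If the defender plays Y, the attacker's expected payoff is (1/3)·8 + (1/3)·(-5) + (1/3)·2 = 5/3.
If the defender plays Z, the attacker's expected payoff is (1/3)·(-4) + (1/3)·(-4) + (1/3)·3 = -5/3.
The defender minimizes the attacker's payoff; the smallest is -5/3, so the best response is Z.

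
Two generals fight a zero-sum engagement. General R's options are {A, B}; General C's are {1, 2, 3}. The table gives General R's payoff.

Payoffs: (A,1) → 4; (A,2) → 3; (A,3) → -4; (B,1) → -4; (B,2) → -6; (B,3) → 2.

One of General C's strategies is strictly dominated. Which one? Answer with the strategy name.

1

2 holds General R's payoff strictly below 1 in every row: 3 < 4, -6 < -4.
So 1 is strictly dominated for General C.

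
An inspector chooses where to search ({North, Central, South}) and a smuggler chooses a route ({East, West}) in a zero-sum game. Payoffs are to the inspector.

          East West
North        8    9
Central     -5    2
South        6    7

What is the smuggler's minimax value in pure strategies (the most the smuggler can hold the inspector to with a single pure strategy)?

Column maxima: East → 8, West → 9.
The smallest of these is 8.

8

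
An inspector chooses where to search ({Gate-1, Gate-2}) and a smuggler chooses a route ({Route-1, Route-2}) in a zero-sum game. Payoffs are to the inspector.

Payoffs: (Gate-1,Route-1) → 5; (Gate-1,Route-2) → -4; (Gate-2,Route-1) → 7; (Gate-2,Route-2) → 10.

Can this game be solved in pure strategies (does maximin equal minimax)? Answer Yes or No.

Row minima: Gate-1 → -4, Gate-2 → 7; maximin = 7.
Column maxima: Route-1 → 7, Route-2 → 10; minimax = 7.
maximin = minimax = 7, so a saddle point exists.

Yes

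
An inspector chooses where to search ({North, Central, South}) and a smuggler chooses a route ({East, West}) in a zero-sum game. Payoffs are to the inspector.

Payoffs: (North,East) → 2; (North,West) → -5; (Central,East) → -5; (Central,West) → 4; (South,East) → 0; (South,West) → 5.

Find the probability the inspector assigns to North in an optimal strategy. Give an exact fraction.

5/12

Row minima: North → -5, Central → -5, South → 0; maximin = 0.
Column maxima: East → 2, West → 5; minimax = 2.
0 ≠ 2, so there is no saddle point; optimal play is mixed.
Central is strictly dominated by South, so the inspector never plays it.
On the remaining 2×2 (North, South vs East, West):
Let the inspector play North with probability p. Expected payoff against East: 2p + 0(1−p) = 2p; against West: (-5)p + 5(1−p) = −10p + 5.
Setting these equal: 2p = −10p + 5 ⇒ 12p = 5 ⇒ p = 5/12, and the value is (2)·(5/12) = 5/6.
For the smuggler: with q = P(East), equating North's and South's payoffs gives 7q − 5 = −5q + 5 ⇒ q = 5/6.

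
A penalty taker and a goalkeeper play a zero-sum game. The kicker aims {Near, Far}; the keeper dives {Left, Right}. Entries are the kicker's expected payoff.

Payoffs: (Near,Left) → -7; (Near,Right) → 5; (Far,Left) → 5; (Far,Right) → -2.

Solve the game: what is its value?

11/19

Row minima: Near → -7, Far → -2; maximin = -2.
Column maxima: Left → 5, Right → 5; minimax = 5.
-2 ≠ 5, so there is no saddle point; optimal play is mixed.
Let the kicker play Near with probability p. Expected payoff against Left: (-7)p + 5(1−p) = −12p + 5; against Right: 5p + (-2)(1−p) = 7p − 2.
Setting these equal: −12p + 5 = 7p − 2 ⇒ −19p = -7 ⇒ p = 7/19, and the value is (-12)·(7/19) + 5 = 11/19.
For the keeper: with q = P(Left), equating Near's and Far's payoffs gives −12q + 5 = 7q − 2 ⇒ q = 7/19.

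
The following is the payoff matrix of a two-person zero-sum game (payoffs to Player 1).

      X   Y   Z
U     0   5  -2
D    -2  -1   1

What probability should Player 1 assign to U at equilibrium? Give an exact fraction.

3/5

Row minima: U → -2, D → -2; maximin = -2.
Column maxima: X → 0, Y → 5, Z → 1; minimax = 0.
-2 ≠ 0, so there is no saddle point; optimal play is mixed.
Y is strictly dominated by X (it gives Player 1 strictly more in every row), so Player 2 never plays it.
On the remaining 2×2 (U, D vs X, Z):
Let Player 1 play U with probability p. Expected payoff against X: 0p + (-2)(1−p) = 2p − 2; against Z: (-2)p + 1(1−p) = −3p + 1.
Setting these equal: 2p − 2 = −3p + 1 ⇒ 5p = 3 ⇒ p = 3/5, and the value is (2)·(3/5) − 2 = -4/5.
For Player 2: with q = P(X), equating U's and D's payoffs gives 2q − 2 = −3q + 1 ⇒ q = 3/5.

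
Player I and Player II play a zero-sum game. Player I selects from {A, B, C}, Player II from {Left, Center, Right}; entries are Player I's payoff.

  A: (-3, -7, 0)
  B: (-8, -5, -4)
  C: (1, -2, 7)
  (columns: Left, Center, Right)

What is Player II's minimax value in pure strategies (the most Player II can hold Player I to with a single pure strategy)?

-2

Column maxima: Left → 1, Center → -2, Right → 7.
The smallest of these is -2.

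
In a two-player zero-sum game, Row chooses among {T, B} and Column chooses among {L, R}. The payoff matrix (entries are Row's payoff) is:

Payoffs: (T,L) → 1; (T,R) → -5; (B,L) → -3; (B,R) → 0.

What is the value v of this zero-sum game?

-5/3

Row minima: T → -5, B → -3; maximin = -3.
Column maxima: L → 1, R → 0; minimax = 0.
-3 ≠ 0, so there is no saddle point; optimal play is mixed.
Let Row play T with probability p. Expected payoff against L: 1p + (-3)(1−p) = 4p − 3; against R: (-5)p + 0(1−p) = −5p.
Setting these equal: 4p − 3 = −5p ⇒ 9p = 3 ⇒ p = 1/3, and the value is (4)·(1/3) − 3 = -5/3.
For Column: with q = P(L), equating T's and B's payoffs gives 6q − 5 = −3q ⇒ q = 5/9.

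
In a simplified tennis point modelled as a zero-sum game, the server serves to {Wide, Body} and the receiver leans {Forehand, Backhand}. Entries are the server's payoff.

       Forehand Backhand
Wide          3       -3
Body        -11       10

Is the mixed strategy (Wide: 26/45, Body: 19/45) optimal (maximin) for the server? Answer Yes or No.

No

Against Forehand this mix gives (26/45)·3 + (19/45)·(-11) = -131/45.
Against Backhand this mix gives (26/45)·(-3) + (19/45)·10 = 112/45.
The receiver will play Forehand, holding the server to -131/45. Shifting weight toward the row that does better against Forehand would raise this floor (the equalizing mix achieves -1/9 against both Forehand and Backhand), so the proposed strategy is not optimal.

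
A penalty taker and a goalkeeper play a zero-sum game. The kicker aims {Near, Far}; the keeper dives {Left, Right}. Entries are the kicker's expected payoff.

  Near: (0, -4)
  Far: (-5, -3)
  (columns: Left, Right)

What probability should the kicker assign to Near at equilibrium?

1/3

Row minima: Near → -4, Far → -5; maximin = -4.
Column maxima: Left → 0, Right → -3; minimax = -3.
-4 ≠ -3, so there is no saddle point; optimal play is mixed.
Let the kicker play Near with probability p. Expected payoff against Left: 0p + (-5)(1−p) = 5p − 5; against Right: (-4)p + (-3)(1−p) = −p − 3.
Setting these equal: 5p − 5 = −p − 3 ⇒ 6p = 2 ⇒ p = 1/3, and the value is (5)·(1/3) − 5 = -10/3.
For the keeper: with q = P(Left), equating Near's and Far's payoffs gives 4q − 4 = −2q − 3 ⇒ q = 1/6.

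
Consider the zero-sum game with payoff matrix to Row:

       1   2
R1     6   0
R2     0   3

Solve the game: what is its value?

Row minima: R1 → 0, R2 → 0; maximin = 0.
Column maxima: 1 → 6, 2 → 3; minimax = 3.
0 ≠ 3, so there is no saddle point; optimal play is mixed.
Let Row play R1 with probability p. Expected payoff against 1: 6p + 0(1−p) = 6p; against 2: 0p + 3(1−p) = −3p + 3.
Setting these equal: 6p = −3p + 3 ⇒ 9p = 3 ⇒ p = 1/3, and the value is (6)·(1/3) = 2.
For Column: with q = P(1), equating R1's and R2's payoffs gives 6q = −3q + 3 ⇒ q = 1/3.

2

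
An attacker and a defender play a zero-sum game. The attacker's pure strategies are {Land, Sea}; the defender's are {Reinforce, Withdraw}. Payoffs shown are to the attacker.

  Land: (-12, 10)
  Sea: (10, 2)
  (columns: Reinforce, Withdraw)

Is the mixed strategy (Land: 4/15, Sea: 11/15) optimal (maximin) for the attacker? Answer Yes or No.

Against Reinforce this mix gives (4/15)·(-12) + (11/15)·10 = 62/15.
Against Withdraw this mix gives (4/15)·10 + (11/15)·2 = 62/15.
All of the defender's active replies (Reinforce, Withdraw) yield 62/15, and no column does worse for the attacker. The mix makes the defender indifferent and guarantees 62/15, so it is optimal.

Yes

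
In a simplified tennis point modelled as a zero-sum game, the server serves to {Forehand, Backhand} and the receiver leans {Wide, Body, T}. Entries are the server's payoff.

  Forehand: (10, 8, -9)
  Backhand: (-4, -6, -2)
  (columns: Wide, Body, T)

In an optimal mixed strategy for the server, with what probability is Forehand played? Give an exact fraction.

4/21

Row minima: Forehand → -9, Backhand → -6; maximin = -6.
Column maxima: Wide → 10, Body → 8, T → -2; minimax = -2.
-6 ≠ -2, so there is no saddle point; optimal play is mixed.
Wide is strictly dominated by Body (it gives the server strictly more in every row), so the receiver never plays it.
On the remaining 2×2 (Forehand, Backhand vs Body, T):
Let the server play Forehand with probability p. Expected payoff against Body: 8p + (-6)(1−p) = 14p − 6; against T: (-9)p + (-2)(1−p) = −7p − 2.
Setting these equal: 14p − 6 = −7p − 2 ⇒ 21p = 4 ⇒ p = 4/21, and the value is (14)·(4/21) − 6 = -10/3.
For the receiver: with q = P(Body), equating Forehand's and Backhand's payoffs gives 17q − 9 = −4q − 2 ⇒ q = 1/3.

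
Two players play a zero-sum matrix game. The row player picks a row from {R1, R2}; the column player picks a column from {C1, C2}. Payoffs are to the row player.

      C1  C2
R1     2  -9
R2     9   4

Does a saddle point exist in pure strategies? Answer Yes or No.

Yes

Row minima: R1 → -9, R2 → 4; maximin = 4.
Column maxima: C1 → 9, C2 → 4; minimax = 4.
maximin = minimax = 4, so a saddle point exists.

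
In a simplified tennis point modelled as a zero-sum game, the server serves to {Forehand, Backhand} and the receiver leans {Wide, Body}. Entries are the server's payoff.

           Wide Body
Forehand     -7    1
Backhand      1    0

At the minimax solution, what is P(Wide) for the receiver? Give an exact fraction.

1/9

Row minima: Forehand → -7, Backhand → 0; maximin = 0.
Column maxima: Wide → 1, Body → 1; minimax = 1.
0 ≠ 1, so there is no saddle point; optimal play is mixed.
Let the server play Forehand with probability p. Expected payoff against Wide: (-7)p + 1(1−p) = −8p + 1; against Body: 1p + 0(1−p) = p.
Setting these equal: −8p + 1 = p ⇒ −9p = -1 ⇒ p = 1/9, and the value is (-8)·(1/9) + 1 = 1/9.
For the receiver: with q = P(Wide), equating Forehand's and Backhand's payoffs gives −8q + 1 = q ⇒ q = 1/9.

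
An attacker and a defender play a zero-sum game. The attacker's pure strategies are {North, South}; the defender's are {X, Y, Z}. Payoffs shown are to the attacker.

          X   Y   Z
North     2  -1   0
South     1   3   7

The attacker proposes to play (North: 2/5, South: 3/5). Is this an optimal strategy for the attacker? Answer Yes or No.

Yes

Against X this mix gives (2/5)·2 + (3/5)·1 = 7/5.
Against Y this mix gives (2/5)·(-1) + (3/5)·3 = 7/5.
Against Z this mix gives (2/5)·0 + (3/5)·7 = 21/5.
All of the defender's active replies (X, Y) yield 7/5, and no column does worse for the attacker. The mix makes the defender indifferent and guarantees 7/5, so it is optimal.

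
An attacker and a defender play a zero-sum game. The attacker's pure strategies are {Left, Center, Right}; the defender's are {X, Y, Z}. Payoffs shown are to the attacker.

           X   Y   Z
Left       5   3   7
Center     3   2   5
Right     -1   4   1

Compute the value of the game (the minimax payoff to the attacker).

Row minima: Left → 3, Center → 2, Right → -1; maximin = 3.
Column maxima: X → 5, Y → 4, Z → 7; minimax = 4.
3 ≠ 4, so there is no saddle point; optimal play is mixed.
Center is strictly dominated by Left, so the attacker never plays it.
Z is strictly dominated by X (it gives the attacker strictly more in every row), so the defender never plays it.
On the remaining 2×2 (Left, Right vs X, Y):
Let the attacker play Left with probability p. Expected payoff against X: 5p + (-1)(1−p) = 6p − 1; against Y: 3p + 4(1−p) = −p + 4.
Setting these equal: 6p − 1 = −p + 4 ⇒ 7p = 5 ⇒ p = 5/7, and the value is (6)·(5/7) − 1 = 23/7.
For the defender: with q = P(X), equating Left's and Right's payoffs gives 2q + 3 = −5q + 4 ⇒ q = 1/7.

23/7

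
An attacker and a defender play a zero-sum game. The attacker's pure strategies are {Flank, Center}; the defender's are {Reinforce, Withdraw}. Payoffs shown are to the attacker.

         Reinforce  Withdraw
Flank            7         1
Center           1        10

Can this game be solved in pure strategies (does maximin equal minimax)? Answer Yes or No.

Row minima: Flank → 1, Center → 1; maximin = 1.
Column maxima: Reinforce → 7, Withdraw → 10; minimax = 7.
1 ≠ 7, so no pure-strategy equilibrium exists.

No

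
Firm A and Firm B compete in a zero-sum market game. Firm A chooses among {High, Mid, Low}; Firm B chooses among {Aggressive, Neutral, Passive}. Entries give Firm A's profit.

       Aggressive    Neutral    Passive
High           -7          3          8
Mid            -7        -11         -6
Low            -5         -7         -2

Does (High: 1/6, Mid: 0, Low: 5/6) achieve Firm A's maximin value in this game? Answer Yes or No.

Against Aggressive this mix gives (1/6)·(-7) + (5/6)·(-5) = -16/3.
Against Neutral this mix gives (1/6)·3 + (5/6)·(-7) = -16/3.
Against Passive this mix gives (1/6)·8 + (5/6)·(-2) = -1/3.
All of Firm B's active replies (Aggressive, Neutral) yield -16/3, and no column does worse for Firm A. The mix makes Firm B indifferent and guarantees -16/3, so it is optimal.

Yes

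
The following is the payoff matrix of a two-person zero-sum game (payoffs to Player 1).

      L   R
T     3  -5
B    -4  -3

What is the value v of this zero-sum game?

-29/9

Row minima: T → -5, B → -4; maximin = -4.
Column maxima: L → 3, R → -3; minimax = -3.
-4 ≠ -3, so there is no saddle point; optimal play is mixed.
Let Player 1 play T with probability p. Expected payoff against L: 3p + (-4)(1−p) = 7p − 4; against R: (-5)p + (-3)(1−p) = −2p − 3.
Setting these equal: 7p − 4 = −2p − 3 ⇒ 9p = 1 ⇒ p = 1/9, and the value is (7)·(1/9) − 4 = -29/9.
For Player 2: with q = P(L), equating T's and B's payoffs gives 8q − 5 = −q − 3 ⇒ q = 2/9.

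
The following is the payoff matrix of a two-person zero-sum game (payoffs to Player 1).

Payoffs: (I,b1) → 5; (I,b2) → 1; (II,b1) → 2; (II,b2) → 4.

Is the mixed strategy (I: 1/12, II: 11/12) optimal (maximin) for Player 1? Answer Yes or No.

No

Against b1 this mix gives (1/12)·5 + (11/12)·2 = 9/4.
Against b2 this mix gives (1/12)·1 + (11/12)·4 = 15/4.
Player 2 will play b1, holding Player 1 to 9/4. Shifting weight toward the row that does better against b1 would raise this floor (the equalizing mix achieves 3 against both b1 and b2), so the proposed strategy is not optimal.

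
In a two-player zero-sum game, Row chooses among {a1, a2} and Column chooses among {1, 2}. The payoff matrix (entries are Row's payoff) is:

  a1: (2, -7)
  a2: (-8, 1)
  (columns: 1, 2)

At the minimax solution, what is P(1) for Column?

4/9

Row minima: a1 → -7, a2 → -8; maximin = -7.
Column maxima: 1 → 2, 2 → 1; minimax = 1.
-7 ≠ 1, so there is no saddle point; optimal play is mixed.
Let Row play a1 with probability p. Expected payoff against 1: 2p + (-8)(1−p) = 10p − 8; against 2: (-7)p + 1(1−p) = −8p + 1.
Setting these equal: 10p − 8 = −8p + 1 ⇒ 18p = 9 ⇒ p = 1/2, and the value is (10)·(1/2) − 8 = -3.
For Column: with q = P(1), equating a1's and a2's payoffs gives 9q − 7 = −9q + 1 ⇒ q = 4/9.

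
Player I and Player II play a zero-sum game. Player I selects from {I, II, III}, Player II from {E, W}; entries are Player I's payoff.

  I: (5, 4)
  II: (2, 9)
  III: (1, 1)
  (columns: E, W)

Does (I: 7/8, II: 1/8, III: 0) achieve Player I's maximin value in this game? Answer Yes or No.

Against E this mix gives (7/8)·5 + (1/8)·2 = 37/8.
Against W this mix gives (7/8)·4 + (1/8)·9 = 37/8.
All of Player II's active replies (E, W) yield 37/8, and no column does worse for Player I. The mix makes Player II indifferent and guarantees 37/8, so it is optimal.

Yes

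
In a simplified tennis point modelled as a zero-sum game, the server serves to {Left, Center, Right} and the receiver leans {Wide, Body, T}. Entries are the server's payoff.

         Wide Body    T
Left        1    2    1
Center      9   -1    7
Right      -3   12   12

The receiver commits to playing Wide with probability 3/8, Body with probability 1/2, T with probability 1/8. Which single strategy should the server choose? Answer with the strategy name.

Expected payoff of Left: (3/8)·1 + (1/2)·2 + (1/8)·1 = 3/2.
Expected payoff of Center: (3/8)·9 + (1/2)·(-1) + (1/8)·7 = 15/4.
Expected payoff of Right: (3/8)·(-3) + (1/2)·12 + (1/8)·12 = 51/8.
The largest is 51/8, so the server's best response is Right.

Right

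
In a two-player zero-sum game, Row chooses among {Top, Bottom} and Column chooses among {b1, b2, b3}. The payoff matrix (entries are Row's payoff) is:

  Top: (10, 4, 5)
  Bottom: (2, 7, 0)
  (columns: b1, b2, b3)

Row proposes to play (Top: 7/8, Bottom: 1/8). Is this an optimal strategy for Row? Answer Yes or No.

Yes

Against b1 this mix gives (7/8)·10 + (1/8)·2 = 9.
Against b2 this mix gives (7/8)·4 + (1/8)·7 = 35/8.
Against b3 this mix gives (7/8)·5 + (1/8)·0 = 35/8.
All of Column's active replies (b2, b3) yield 35/8, and no column does worse for Row. The mix makes Column indifferent and guarantees 35/8, so it is optimal.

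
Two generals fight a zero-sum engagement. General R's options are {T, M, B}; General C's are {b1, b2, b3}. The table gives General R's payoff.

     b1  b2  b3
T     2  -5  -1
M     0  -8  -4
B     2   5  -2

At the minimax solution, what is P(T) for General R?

7/11

Row minima: T → -5, M → -8, B → -2; maximin = -2.
Column maxima: b1 → 2, b2 → 5, b3 → -1; minimax = -1.
-2 ≠ -1, so there is no saddle point; optimal play is mixed.
M is strictly dominated by T, so General R never plays it.
b1 is strictly dominated by b3 (it gives General R strictly more in every row), so General C never plays it.
On the remaining 2×2 (T, B vs b2, b3):
Let General R play T with probability p. Expected payoff against b2: (-5)p + 5(1−p) = −10p + 5; against b3: (-1)p + (-2)(1−p) = p − 2.
Setting these equal: −10p + 5 = p − 2 ⇒ −11p = -7 ⇒ p = 7/11, and the value is (-10)·(7/11) + 5 = -15/11.
For General C: with q = P(b2), equating T's and B's payoffs gives −4q − 1 = 7q − 2 ⇒ q = 1/11.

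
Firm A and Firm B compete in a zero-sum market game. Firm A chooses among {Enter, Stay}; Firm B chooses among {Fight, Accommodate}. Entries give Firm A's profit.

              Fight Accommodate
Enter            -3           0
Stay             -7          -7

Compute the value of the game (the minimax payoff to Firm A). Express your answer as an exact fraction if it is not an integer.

Row minima: Enter → -3, Stay → -7; maximin = -3.
Column maxima: Fight → -3, Accommodate → 0; minimax = -3.
Since maximin = minimax = -3, there is a saddle point and the value is -3.

-3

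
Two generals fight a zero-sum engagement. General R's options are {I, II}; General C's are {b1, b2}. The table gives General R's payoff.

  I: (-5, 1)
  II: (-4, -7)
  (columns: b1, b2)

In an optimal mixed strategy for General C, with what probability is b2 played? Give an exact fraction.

1/9

Row minima: I → -5, II → -7; maximin = -5.
Column maxima: b1 → -4, b2 → 1; minimax = -4.
-5 ≠ -4, so there is no saddle point; optimal play is mixed.
Let General R play I with probability p. Expected payoff against b1: (-5)p + (-4)(1−p) = −p − 4; against b2: 1p + (-7)(1−p) = 8p − 7.
Setting these equal: −p − 4 = 8p − 7 ⇒ −9p = -3 ⇒ p = 1/3, and the value is (-1)·(1/3) − 4 = -13/3.
For General C: with q = P(b1), equating I's and II's payoffs gives −6q + 1 = 3q − 7 ⇒ q = 8/9.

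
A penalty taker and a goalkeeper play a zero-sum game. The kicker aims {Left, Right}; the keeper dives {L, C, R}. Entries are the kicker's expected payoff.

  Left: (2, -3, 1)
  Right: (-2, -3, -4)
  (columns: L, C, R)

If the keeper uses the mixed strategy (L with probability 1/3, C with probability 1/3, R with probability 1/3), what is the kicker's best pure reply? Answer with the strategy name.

Expected payoff of Left: (1/3)·2 + (1/3)·(-3) + (1/3)·1 = 0.
Expected payoff of Right: (1/3)·(-2) + (1/3)·(-3) + (1/3)·(-4) = -3.
The largest is 0, so the kicker's best response is Left.

Left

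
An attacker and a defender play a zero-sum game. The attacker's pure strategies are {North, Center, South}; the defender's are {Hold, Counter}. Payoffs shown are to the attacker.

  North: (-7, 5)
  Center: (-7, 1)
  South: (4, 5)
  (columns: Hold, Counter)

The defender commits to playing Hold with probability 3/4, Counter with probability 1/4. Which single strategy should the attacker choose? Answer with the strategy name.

Expected payoff of North: (3/4)·(-7) + (1/4)·5 = -4.
Expected payoff of Center: (3/4)·(-7) + (1/4)·1 = -5.
Expected payoff of South: (3/4)·4 + (1/4)·5 = 17/4.
The largest is 17/4, so the attacker's best response is South.

South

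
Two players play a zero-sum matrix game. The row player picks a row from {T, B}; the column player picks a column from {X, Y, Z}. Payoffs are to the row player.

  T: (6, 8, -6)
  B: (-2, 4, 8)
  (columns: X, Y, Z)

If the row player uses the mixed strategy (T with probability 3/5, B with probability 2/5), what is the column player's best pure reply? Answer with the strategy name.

Z

If the column player plays X, the row player's expected payoff is (3/5)·6 + (2/5)·(-2) = 14/5.
If the column player plays Y, the row player's expected payoff is (3/5)·8 + (2/5)·4 = 32/5.
If the column player plays Z, the row player's expected payoff is (3/5)·(-6) + (2/5)·8 = -2/5.
The column player minimizes the row player's payoff; the smallest is -2/5, so the best response is Z.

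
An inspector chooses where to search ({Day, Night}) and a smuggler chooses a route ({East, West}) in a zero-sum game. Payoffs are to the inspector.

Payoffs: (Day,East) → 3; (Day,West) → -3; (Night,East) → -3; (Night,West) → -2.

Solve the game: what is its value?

Row minima: Day → -3, Night → -3; maximin = -3.
Column maxima: East → 3, West → -2; minimax = -2.
-3 ≠ -2, so there is no saddle point; optimal play is mixed.
Let the inspector play Day with probability p. Expected payoff against East: 3p + (-3)(1−p) = 6p − 3; against West: (-3)p + (-2)(1−p) = −p − 2.
Setting these equal: 6p − 3 = −p − 2 ⇒ 7p = 1 ⇒ p = 1/7, and the value is (6)·(1/7) − 3 = -15/7.
For the smuggler: with q = P(East), equating Day's and Night's payoffs gives 6q − 3 = −q − 2 ⇒ q = 1/7.

-15/7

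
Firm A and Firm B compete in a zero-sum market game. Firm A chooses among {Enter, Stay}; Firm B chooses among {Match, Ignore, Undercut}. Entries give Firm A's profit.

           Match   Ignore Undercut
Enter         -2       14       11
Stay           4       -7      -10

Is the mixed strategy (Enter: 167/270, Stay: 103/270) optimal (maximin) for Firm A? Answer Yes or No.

Against Match this mix gives (167/270)·(-2) + (103/270)·4 = 13/45.
Against Ignore this mix gives (167/270)·14 + (103/270)·(-7) = 539/90.
Against Undercut this mix gives (167/270)·11 + (103/270)·(-10) = 269/90.
Firm B will play Match, holding Firm A to 13/45. Shifting weight toward the row that does better against Match would raise this floor (the equalizing mix achieves 8/9 against both Match and Undercut), so the proposed strategy is not optimal.

No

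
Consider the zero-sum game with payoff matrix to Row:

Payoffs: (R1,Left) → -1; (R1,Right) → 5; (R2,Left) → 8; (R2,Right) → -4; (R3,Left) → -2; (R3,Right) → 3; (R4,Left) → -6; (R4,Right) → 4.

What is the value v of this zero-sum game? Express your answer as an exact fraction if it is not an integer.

Row minima: R1 → -1, R2 → -4, R3 → -2, R4 → -6; maximin = -1.
Column maxima: Left → 8, Right → 5; minimax = 5.
-1 ≠ 5, so there is no saddle point; optimal play is mixed.
R3 is strictly dominated by R1, so Row never plays it.
R4 is strictly dominated by R1, so Row never plays it.
On the remaining 2×2 (R1, R2 vs Left, Right):
Let Row play R1 with probability p. Expected payoff against Left: (-1)p + 8(1−p) = −9p + 8; against Right: 5p + (-4)(1−p) = 9p − 4.
Setting these equal: −9p + 8 = 9p − 4 ⇒ −18p = -12 ⇒ p = 2/3, and the value is (-9)·(2/3) + 8 = 2.
For Column: with q = P(Left), equating R1's and R2's payoffs gives −6q + 5 = 12q − 4 ⇒ q = 1/2.

2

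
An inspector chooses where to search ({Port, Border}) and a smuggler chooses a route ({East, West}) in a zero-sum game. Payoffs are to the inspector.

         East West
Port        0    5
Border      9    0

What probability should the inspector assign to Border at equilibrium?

Row minima: Port → 0, Border → 0; maximin = 0.
Column maxima: East → 9, West → 5; minimax = 5.
0 ≠ 5, so there is no saddle point; optimal play is mixed.
Let the inspector play Port with probability p. Expected payoff against East: 0p + 9(1−p) = −9p + 9; against West: 5p + 0(1−p) = 5p.
Setting these equal: −9p + 9 = 5p ⇒ −14p = -9 ⇒ p = 9/14, and the value is (-9)·(9/14) + 9 = 45/14.
For the smuggler: with q = P(East), equating Port's and Border's payoffs gives −5q + 5 = 9q ⇒ q = 5/14.

5/14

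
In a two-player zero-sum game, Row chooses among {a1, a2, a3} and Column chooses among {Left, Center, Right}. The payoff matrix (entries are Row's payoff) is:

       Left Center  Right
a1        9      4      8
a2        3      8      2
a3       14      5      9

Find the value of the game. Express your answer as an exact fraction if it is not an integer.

Row minima: a1 → 4, a2 → 2, a3 → 5; maximin = 5.
Column maxima: Left → 14, Center → 8, Right → 9; minimax = 8.
5 ≠ 8, so there is no saddle point; optimal play is mixed.
a1 is strictly dominated by a3, so Row never plays it.
Left is strictly dominated by Right (it gives Row strictly more in every row), so Column never plays it.
On the remaining 2×2 (a2, a3 vs Center, Right):
Let Row play a2 with probability p. Expected payoff against Center: 8p + 5(1−p) = 3p + 5; against Right: 2p + 9(1−p) = −7p + 9.
Setting these equal: 3p + 5 = −7p + 9 ⇒ 10p = 4 ⇒ p = 2/5, and the value is (3)·(2/5) + 5 = 31/5.
For Column: with q = P(Center), equating a2's and a3's payoffs gives 6q + 2 = −4q + 9 ⇒ q = 7/10.

31/5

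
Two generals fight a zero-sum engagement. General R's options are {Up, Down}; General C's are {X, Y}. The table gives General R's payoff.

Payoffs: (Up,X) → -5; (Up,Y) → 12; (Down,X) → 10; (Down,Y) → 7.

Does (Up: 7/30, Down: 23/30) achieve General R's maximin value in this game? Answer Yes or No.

No

Against X this mix gives (7/30)·(-5) + (23/30)·10 = 13/2.
Against Y this mix gives (7/30)·12 + (23/30)·7 = 49/6.
General C will play X, holding General R to 13/2. Shifting weight toward the row that does better against X would raise this floor (the equalizing mix achieves 31/4 against both X and Y), so the proposed strategy is not optimal.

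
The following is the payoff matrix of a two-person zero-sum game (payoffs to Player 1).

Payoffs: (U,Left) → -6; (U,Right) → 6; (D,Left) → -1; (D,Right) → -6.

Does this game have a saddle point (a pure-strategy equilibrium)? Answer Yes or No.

Row minima: U → -6, D → -6; maximin = -6.
Column maxima: Left → -1, Right → 6; minimax = -1.
-6 ≠ -1, so no pure-strategy equilibrium exists.

No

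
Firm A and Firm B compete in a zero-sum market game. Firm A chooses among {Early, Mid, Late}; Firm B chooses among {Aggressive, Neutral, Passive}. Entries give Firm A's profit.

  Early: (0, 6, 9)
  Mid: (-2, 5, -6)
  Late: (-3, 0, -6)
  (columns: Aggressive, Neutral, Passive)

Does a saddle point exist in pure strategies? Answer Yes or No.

Row minima: Early → 0, Mid → -6, Late → -6; maximin = 0.
Column maxima: Aggressive → 0, Neutral → 6, Passive → 9; minimax = 0.
maximin = minimax = 0, so a saddle point exists.

Yes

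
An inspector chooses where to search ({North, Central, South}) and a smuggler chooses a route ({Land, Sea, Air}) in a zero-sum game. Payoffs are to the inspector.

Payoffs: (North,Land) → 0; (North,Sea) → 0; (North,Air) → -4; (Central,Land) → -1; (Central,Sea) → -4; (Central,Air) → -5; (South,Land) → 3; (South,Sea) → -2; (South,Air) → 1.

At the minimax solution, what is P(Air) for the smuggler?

Row minima: North → -4, Central → -5, South → -2; maximin = -2.
Column maxima: Land → 3, Sea → 0, Air → 1; minimax = 0.
-2 ≠ 0, so there is no saddle point; optimal play is mixed.
Central is strictly dominated by North, so the inspector never plays it.
Land is strictly dominated by Air (it gives the inspector strictly more in every row), so the smuggler never plays it.
On the remaining 2×2 (North, South vs Sea, Air):
Let the inspector play North with probability p. Expected payoff against Sea: 0p + (-2)(1−p) = 2p − 2; against Air: (-4)p + 1(1−p) = −5p + 1.
Setting these equal: 2p − 2 = −5p + 1 ⇒ 7p = 3 ⇒ p = 3/7, and the value is (2)·(3/7) − 2 = -8/7.
For the smuggler: with q = P(Sea), equating North's and South's payoffs gives 4q − 4 = −3q + 1 ⇒ q = 5/7.

2/7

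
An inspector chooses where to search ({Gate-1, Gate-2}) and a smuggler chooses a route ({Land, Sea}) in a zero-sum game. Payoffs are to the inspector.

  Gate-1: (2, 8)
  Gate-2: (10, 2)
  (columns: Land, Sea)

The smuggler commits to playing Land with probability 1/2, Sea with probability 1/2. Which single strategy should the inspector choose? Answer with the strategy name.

Gate-2

Expected payoff of Gate-1: (1/2)·2 + (1/2)·8 = 5.
Expected payoff of Gate-2: (1/2)·10 + (1/2)·2 = 6.
The largest is 6, so the inspector's best response is Gate-2.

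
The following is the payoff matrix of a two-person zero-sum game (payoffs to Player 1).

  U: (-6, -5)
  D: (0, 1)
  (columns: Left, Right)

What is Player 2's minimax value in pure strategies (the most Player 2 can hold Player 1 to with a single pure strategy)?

Column maxima: Left → 0, Right → 1.
The smallest of these is 0.

0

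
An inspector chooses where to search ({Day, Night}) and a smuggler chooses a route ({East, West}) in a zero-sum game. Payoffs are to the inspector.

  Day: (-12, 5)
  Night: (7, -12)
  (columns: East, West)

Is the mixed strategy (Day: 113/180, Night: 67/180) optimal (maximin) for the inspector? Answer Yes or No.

No

Against East this mix gives (113/180)·(-12) + (67/180)·7 = -887/180.
Against West this mix gives (113/180)·5 + (67/180)·(-12) = -239/180.
The smuggler will play East, holding the inspector to -887/180. Shifting weight toward the row that does better against East would raise this floor (the equalizing mix achieves -109/36 against both East and West), so the proposed strategy is not optimal.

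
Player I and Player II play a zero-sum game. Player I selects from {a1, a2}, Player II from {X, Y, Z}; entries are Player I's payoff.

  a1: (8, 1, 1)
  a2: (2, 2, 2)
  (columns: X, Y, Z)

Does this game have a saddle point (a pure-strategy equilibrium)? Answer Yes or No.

Row minima: a1 → 1, a2 → 2; maximin = 2.
Column maxima: X → 8, Y → 2, Z → 2; minimax = 2.
maximin = minimax = 2, so a saddle point exists.

Yes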